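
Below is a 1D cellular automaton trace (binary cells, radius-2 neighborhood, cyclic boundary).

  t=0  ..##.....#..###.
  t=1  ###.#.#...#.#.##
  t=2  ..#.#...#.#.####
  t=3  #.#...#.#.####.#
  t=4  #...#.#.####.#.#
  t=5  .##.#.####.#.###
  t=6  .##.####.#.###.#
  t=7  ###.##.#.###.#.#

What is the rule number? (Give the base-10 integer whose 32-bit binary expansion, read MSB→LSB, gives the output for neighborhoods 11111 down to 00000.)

870492905

  #####|.  b31=0 t=1,i=0
  ####.|.  b30=0 t=1,i=1
  ###.#|#  b29=1 t=1,i=2
  ###..|#  b28=1 t=0,i=14
  ##.##|.  b27=0 t=3,i=14
  ##.#.|.  b26=0 t=1,i=3
  ##..#|#  b25=1 t=2,i=0
  ##...|#  b24=1 t=0,i=4
  #.###|#  b23=1 t=1,i=14
  #.##.|#  b22=1 t=3,i=15
  #.#.#|#  b21=1 t=1,i=4
  #.#..|.  b20=0 t=1,i=6
  #..##|.  b19=0 t=0,i=11
  #..#.|.  b18=0 t=2,i=1
  #...#|#  b17=1 t=0,i=0
  #....|.  b16=0 t=0,i=5
  .####|#  b15=1 t=1,i=15
  .###.|.  b14=0 t=0,i=13
  .##.#|#  b13=1 t=3,i=0
  .##..|.  b12=0 t=0,i=3
  .#.##|#  b11=1 t=1,i=13
  .#.#.|.  b10=0 t=1,i=5
  .#..#|#  b9=1 t=0,i=10
  .#...|.  b8=0 t=1,i=7
  ..###|#  b7=1 t=0,i=12
  ..##.|#  b6=1 t=0,i=2
  ..#.#|#  b5=1 t=1,i=10
  ..#..|.  b4=0 t=0,i=9
  ...##|#  b3=1 t=0,i=1
  ...#.|.  b2=0 t=0,i=8
  ....#|.  b1=0 t=0,i=7
  .....|#  b0=1 t=0,i=6
  bits 00110011111000101010101011101001 = 870492905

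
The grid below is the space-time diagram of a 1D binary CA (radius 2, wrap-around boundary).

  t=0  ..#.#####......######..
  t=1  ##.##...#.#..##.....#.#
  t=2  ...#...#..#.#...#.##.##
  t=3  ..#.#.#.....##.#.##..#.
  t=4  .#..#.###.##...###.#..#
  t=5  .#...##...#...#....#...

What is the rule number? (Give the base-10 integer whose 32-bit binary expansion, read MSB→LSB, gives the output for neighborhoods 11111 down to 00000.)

318310670

  #####|.  b31=0 t=0,i=6
  ####.|.  b30=0 t=0,i=7
  ###.#|.  b29=0 t=1,i=1
  ###..|#  b28=1 t=0,i=8
  ##.##|.  b27=0 t=1,i=2
  ##.#.|.  b26=0 t=3,i=14
  ##..#|#  b25=1 t=3,i=19
  ##...|.  b24=0 t=0,i=9
  #.###|#  b23=1 t=0,i=4
  #.##.|#  b22=1 t=1,i=3
  #.#.#|#  b21=1 t=3,i=4
  #.#..|#  b20=1 t=1,i=10
  #..##|#  b19=1 t=1,i=12
  #..#.|.  b18=0 t=2,i=9
  #...#|.  b17=0 t=1,i=6
  #....|#  b16=1 t=0,i=10
  .####|.  b15=0 t=0,i=5
  .###.|.  b14=0 t=1,i=0
  .##.#|.  b13=0 t=2,i=19
  .##..|.  b12=0 t=1,i=4
  .#.##|#  b11=1 t=0,i=3
  .#.#.|.  b10=0 t=1,i=9
  .#..#|.  b9=0 t=1,i=11
  .#...|#  b8=1 t=2,i=4
  ..###|.  b7=0 t=0,i=15
  ..##.|.  b6=0 t=1,i=13
  ..#.#|.  b5=0 t=0,i=2
  ..#..|.  b4=0 t=2,i=3
  ...##|#  b3=1 t=0,i=14
  ...#.|#  b2=1 t=0,i=1
  ....#|#  b1=1 t=0,i=0
  .....|.  b0=0 t=0,i=11
  bits 00010010111110010000100100001110 = 318310670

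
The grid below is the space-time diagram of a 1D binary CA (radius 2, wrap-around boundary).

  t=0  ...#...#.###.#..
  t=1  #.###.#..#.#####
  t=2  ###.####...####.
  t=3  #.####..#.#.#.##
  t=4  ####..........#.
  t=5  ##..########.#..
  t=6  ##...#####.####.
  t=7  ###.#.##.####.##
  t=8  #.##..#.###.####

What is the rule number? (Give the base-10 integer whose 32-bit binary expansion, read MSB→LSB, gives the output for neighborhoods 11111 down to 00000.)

2916193117

  ##### -> #   bit 31 = 1  t=1,i=13
  ####. -> .   bit 30 = 0  t=1,i=15
  ###.# -> #   bit 29 = 1  t=0,i=11
  ###.. -> .   bit 28 = 0  t=2,i=7
  ##.## -> #   bit 27 = 1  t=1,i=1
  ##.#. -> #   bit 26 = 1  t=0,i=12
  ##..# -> .   bit 25 = 0  t=3,i=6
  ##... -> #   bit 24 = 1  t=2,i=8
  #.### -> #   bit 23 = 1  t=0,i=9
  #.##. -> #   bit 22 = 1  t=6,i=0
  #.#.# -> .   bit 21 = 0  t=3,i=10
  #.#.. -> #   bit 20 = 1  t=0,i=13
  #..## -> .   bit 19 = 0  t=5,i=3
  #..#. -> .   bit 18 = 0  t=1,i=8
  #...# -> .   bit 17 = 0  t=0,i=5
  #.... -> #   bit 16 = 1  t=0,i=15
  .#### -> #   bit 15 = 1  t=1,i=12
  .###. -> .   bit 14 = 0  t=0,i=10
  .##.# -> .   bit 13 = 0  t=7,i=7
  .##.. -> #   bit 12 = 1  t=5,i=1
  .#.## -> .   bit 11 = 0  t=0,i=8
  .#.#. -> .   bit 10 = 0  t=3,i=9
  .#..# -> #   bit 9 = 1  t=1,i=7
  .#... -> #   bit 8 = 1  t=0,i=4
  ..### -> .   bit 7 = 0  t=2,i=11
  ..##. -> #   bit 6 = 1  t=5,i=0
  ..#.# -> .   bit 5 = 0  t=0,i=7
  ..#.. -> #   bit 4 = 1  t=0,i=3
  ...## -> #   bit 3 = 1  t=2,i=10
  ...#. -> #   bit 2 = 1  t=0,i=2
  ....# -> .   bit 1 = 0  t=0,i=1
  ..... -> #   bit 0 = 1  t=0,i=0
  bits 10101101110100011001001101011101 = 2916193117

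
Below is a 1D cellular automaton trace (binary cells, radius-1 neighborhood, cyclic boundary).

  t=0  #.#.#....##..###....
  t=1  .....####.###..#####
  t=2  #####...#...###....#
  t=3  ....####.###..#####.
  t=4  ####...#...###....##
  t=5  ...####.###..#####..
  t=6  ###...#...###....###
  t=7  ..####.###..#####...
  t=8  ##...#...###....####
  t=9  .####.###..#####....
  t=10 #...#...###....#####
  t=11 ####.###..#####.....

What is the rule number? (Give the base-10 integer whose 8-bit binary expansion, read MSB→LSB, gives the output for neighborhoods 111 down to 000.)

83

  ### -> .   bit 7 = 0  t=0,i=14
  ##. -> #   bit 6 = 1  t=0,i=10
  #.# -> .   bit 5 = 0  t=0,i=1
  #.. -> #   bit 4 = 1  t=0,i=5
  .## -> .   bit 3 = 0  t=0,i=9
  .#. -> .   bit 2 = 0  t=0,i=0
  ..# -> #   bit 1 = 1  t=0,i=8
  ... -> #   bit 0 = 1  t=0,i=6
  bits 01010011 = 83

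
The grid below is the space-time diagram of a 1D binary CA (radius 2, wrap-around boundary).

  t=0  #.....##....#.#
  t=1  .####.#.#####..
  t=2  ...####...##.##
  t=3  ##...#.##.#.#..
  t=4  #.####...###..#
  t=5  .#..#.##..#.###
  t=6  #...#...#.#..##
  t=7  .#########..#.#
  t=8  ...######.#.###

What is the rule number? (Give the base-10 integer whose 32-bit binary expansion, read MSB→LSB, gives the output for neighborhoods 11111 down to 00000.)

4012590455

  ##### -> #   bit 31 = 1  t=1,i=10
  ####. -> #   bit 30 = 1  t=1,i=3
  ###.# -> #   bit 29 = 1  t=1,i=4
  ###.. -> .   bit 28 = 0  t=1,i=12
  ##.## -> #   bit 27 = 1  t=2,i=12
  ##.#. -> #   bit 26 = 1  t=1,i=5
  ##..# -> #   bit 25 = 1  t=4,i=12
  ##... -> #   bit 24 = 1  t=0,i=1
  #.### -> .   bit 23 = 0  t=1,i=8
  #.##. -> .   bit 22 = 0  t=0,i=14
  #.#.# -> #   bit 21 = 1  t=1,i=6
  #.#.. -> .   bit 20 = 0  t=3,i=12
  #..## -> #   bit 19 = 1  t=3,i=14
  #..#. -> .   bit 18 = 0  t=5,i=3
  #...# -> #   bit 17 = 1  t=1,i=14
  #.... -> #   bit 16 = 1  t=0,i=2
  .#### -> .   bit 15 = 0  t=1,i=2
  .###. -> #   bit 14 = 1  t=4,i=10
  .##.# -> .   bit 13 = 0  t=2,i=11
  .##.. -> .   bit 12 = 0  t=0,i=0
  .#.## -> .   bit 11 = 0  t=0,i=13
  .#.#. -> #   bit 10 = 1  t=3,i=11
  .#..# -> .   bit 9 = 0  t=3,i=13
  .#... -> #   bit 8 = 1  t=6,i=5
  ..### -> .   bit 7 = 0  t=1,i=1
  ..##. -> #   bit 6 = 1  t=0,i=6
  ..#.# -> #   bit 5 = 1  t=0,i=12
  ..#.. -> #   bit 4 = 1  t=6,i=4
  ...## -> .   bit 3 = 0  t=0,i=5
  ...#. -> #   bit 2 = 1  t=0,i=11
  ....# -> #   bit 1 = 1  t=0,i=4
  ..... -> #   bit 0 = 1  t=0,i=3
  bits 11101111001010110100010101110111 = 4012590455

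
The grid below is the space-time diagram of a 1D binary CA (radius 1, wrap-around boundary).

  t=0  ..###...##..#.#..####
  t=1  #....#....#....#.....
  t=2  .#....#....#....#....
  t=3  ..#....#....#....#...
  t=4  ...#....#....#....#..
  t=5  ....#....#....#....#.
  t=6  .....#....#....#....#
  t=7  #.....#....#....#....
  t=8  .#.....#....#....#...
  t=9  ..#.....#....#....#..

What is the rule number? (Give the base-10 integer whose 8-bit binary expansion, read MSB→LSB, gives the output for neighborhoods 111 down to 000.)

  ###|.  b7=0 t=0,i=3
  ##.|.  b6=0 t=0,i=4
  #.#|.  b5=0 t=0,i=13
  #..|#  b4=1 t=0,i=0
  .##|.  b3=0 t=0,i=2
  .#.|.  b2=0 t=0,i=12
  ..#|.  b1=0 t=0,i=1
  ...|.  b0=0 t=0,i=6
  bits 00010000 = 16

16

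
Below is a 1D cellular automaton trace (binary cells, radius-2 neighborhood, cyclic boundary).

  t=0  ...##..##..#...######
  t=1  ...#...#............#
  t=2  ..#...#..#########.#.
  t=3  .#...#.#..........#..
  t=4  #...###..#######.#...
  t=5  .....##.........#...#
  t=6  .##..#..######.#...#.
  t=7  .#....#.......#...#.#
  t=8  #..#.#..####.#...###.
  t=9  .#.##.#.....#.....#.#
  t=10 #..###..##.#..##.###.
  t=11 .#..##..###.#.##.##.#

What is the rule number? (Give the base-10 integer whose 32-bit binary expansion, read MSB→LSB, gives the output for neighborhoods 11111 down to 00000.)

  ##### -> .   bit 31 = 0  t=0,i=17
  ####. -> .   bit 30 = 0  t=0,i=19
  ###.# -> .   bit 29 = 0  t=2,i=17
  ###.. -> #   bit 28 = 1  t=0,i=20
  ##.## -> .   bit 27 = 0  t=10,i=16
  ##.#. -> #   bit 26 = 1  t=2,i=18
  ##..# -> .   bit 25 = 0  t=0,i=5
  ##... -> .   bit 24 = 0  t=0,i=0
  #.### -> #   bit 23 = 1  t=10,i=17
  #.##. -> #   bit 22 = 1  t=9,i=3
  #.#.# -> .   bit 21 = 0  t=7,i=20
  #.#.. -> .   bit 20 = 0  t=2,i=19
  #..## -> .   bit 19 = 0  t=0,i=6
  #..#. -> .   bit 18 = 0  t=0,i=10
  #...# -> .   bit 17 = 0  t=0,i=1
  #.... -> #   bit 16 = 1  t=1,i=9
  .#### -> .   bit 15 = 0  t=0,i=16
  .###. -> #   bit 14 = 1  t=4,i=5
  .##.# -> #   bit 13 = 1  t=9,i=4
  .##.. -> .   bit 12 = 0  t=0,i=4
  .#.## -> .   bit 11 = 0  t=9,i=2
  .#.#. -> #   bit 10 = 1  t=3,i=6
  .#..# -> #   bit 9 = 1  t=2,i=7
  .#... -> .   bit 8 = 0  t=0,i=12
  ..### -> .   bit 7 = 0  t=0,i=15
  ..##. -> #   bit 6 = 1  t=0,i=3
  ..#.# -> #   bit 5 = 1  t=3,i=5
  ..#.. -> .   bit 4 = 0  t=0,i=11
  ...## -> .   bit 3 = 0  t=0,i=2
  ...#. -> #   bit 2 = 1  t=1,i=2
  ....# -> .   bit 1 = 0  t=1,i=18
  ..... -> #   bit 0 = 1  t=1,i=10
  bits 00010100110000010110011001100101 = 348218981

348218981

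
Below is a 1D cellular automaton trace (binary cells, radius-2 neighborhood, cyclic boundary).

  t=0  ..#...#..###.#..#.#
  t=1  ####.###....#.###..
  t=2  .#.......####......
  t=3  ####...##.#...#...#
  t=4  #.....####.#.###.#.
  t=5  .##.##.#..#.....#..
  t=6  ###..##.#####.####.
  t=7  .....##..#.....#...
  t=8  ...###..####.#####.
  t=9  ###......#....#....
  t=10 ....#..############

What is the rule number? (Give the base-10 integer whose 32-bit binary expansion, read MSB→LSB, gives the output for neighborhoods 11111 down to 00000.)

  ##### -> .   bit 31 = 0  t=3,i=1
  ####. -> .   bit 30 = 0  t=1,i=2
  ###.# -> .   bit 29 = 0  t=0,i=11
  ###.. -> .   bit 28 = 0  t=1,i=7
  ##.## -> .   bit 27 = 0  t=1,i=4
  ##.#. -> #   bit 26 = 1  t=0,i=12
  ##..# -> .   bit 25 = 0  t=1,i=17
  ##... -> .   bit 24 = 0  t=1,i=8
  #.### -> .   bit 23 = 0  t=1,i=5
  #.##. -> .   bit 22 = 0  t=5,i=4
  #.#.# -> .   bit 21 = 0  t=4,i=11
  #.#.. -> .   bit 20 = 0  t=0,i=13
  #..## -> .   bit 19 = 0  t=0,i=8
  #..#. -> #   bit 18 = 1  t=0,i=1
  #...# -> .   bit 17 = 0  t=0,i=4
  #.... -> #   bit 16 = 1  t=1,i=9
  .#### -> #   bit 15 = 1  t=1,i=1
  .###. -> .   bit 14 = 0  t=0,i=10
  .##.# -> #   bit 13 = 1  t=3,i=8
  .##.. -> .   bit 12 = 0  t=7,i=6
  .#.## -> .   bit 11 = 0  t=1,i=13
  .#.#. -> .   bit 10 = 0  t=0,i=17
  .#..# -> #   bit 9 = 1  t=0,i=0
  .#... -> #   bit 8 = 1  t=0,i=3
  ..### -> .   bit 7 = 0  t=0,i=9
  ..##. -> #   bit 6 = 1  t=3,i=7
  ..#.# -> #   bit 5 = 1  t=0,i=16
  ..#.. -> #   bit 4 = 1  t=0,i=2
  ...## -> #   bit 3 = 1  t=2,i=8
  ...#. -> #   bit 2 = 1  t=0,i=5
  ....# -> #   bit 1 = 1  t=1,i=10
  ..... -> .   bit 0 = 0  t=2,i=4
  bits 00000100000001011010001101111110 = 67478398

67478398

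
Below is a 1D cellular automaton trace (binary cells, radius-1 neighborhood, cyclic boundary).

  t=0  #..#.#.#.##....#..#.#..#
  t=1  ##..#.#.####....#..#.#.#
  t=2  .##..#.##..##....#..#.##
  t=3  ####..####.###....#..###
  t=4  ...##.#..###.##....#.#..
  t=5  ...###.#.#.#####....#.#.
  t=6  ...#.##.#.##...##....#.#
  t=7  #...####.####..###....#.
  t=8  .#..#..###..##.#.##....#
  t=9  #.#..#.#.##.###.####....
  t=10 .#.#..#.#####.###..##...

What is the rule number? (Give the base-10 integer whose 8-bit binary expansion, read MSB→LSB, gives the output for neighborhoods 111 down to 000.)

  [7] ### => .  t=1,i=0
  [6] ##. => #  t=0,i=0
  [5] #.# => #  t=0,i=4
  [4] #.. => #  t=0,i=1
  [3] .## => #  t=0,i=9
  [2] .#. => .  t=0,i=3
  [1] ..# => .  t=0,i=2
  [0] ... => .  t=0,i=12
  bits 01111000 = 120

120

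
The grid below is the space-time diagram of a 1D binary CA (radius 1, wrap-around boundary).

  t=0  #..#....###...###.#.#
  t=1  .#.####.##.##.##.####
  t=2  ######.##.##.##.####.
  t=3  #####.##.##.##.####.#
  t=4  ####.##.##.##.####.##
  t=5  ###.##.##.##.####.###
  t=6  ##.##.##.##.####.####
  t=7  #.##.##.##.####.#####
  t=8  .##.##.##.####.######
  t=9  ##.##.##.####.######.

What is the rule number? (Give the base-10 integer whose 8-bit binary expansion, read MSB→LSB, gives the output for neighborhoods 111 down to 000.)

  [7] ### => #  t=0,i=9
  [6] ##. => .  t=0,i=0
  [5] #.# => #  t=0,i=17
  [4] #.. => #  t=0,i=1
  [3] .## => #  t=0,i=8
  [2] .#. => #  t=0,i=3
  [1] ..# => .  t=0,i=2
  [0] ... => #  t=0,i=5
  bits 10111101 = 189

189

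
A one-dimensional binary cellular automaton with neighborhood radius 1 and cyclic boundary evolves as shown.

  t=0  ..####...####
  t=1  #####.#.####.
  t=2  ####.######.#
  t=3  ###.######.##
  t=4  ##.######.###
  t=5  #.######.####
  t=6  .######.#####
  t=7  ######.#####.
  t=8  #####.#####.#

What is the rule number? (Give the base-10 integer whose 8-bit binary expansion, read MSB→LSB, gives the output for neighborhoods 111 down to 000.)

  ### -> #   bit 7 = 1  t=0,i=3
  ##. -> .   bit 6 = 0  t=0,i=5
  #.# -> #   bit 5 = 1  t=1,i=5
  #.. -> #   bit 4 = 1  t=0,i=0
  .## -> #   bit 3 = 1  t=0,i=2
  .#. -> #   bit 2 = 1  t=1,i=6
  ..# -> #   bit 1 = 1  t=0,i=1
  ... -> .   bit 0 = 0  t=0,i=7
  bits 10111110 = 190

190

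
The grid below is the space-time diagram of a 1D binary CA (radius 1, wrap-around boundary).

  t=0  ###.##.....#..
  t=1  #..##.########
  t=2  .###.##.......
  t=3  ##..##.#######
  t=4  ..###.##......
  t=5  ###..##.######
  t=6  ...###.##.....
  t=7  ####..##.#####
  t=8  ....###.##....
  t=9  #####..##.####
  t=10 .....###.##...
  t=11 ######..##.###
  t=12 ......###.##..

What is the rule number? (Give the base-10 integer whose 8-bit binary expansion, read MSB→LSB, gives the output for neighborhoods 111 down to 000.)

  ###|.  b7=0 t=0,i=1
  ##.|.  b6=0 t=0,i=2
  #.#|#  b5=1 t=0,i=3
  #..|#  b4=1 t=0,i=6
  .##|#  b3=1 t=0,i=0
  .#.|#  b2=1 t=0,i=11
  ..#|#  b1=1 t=0,i=10
  ...|#  b0=1 t=0,i=7
  bits 00111111 = 63

63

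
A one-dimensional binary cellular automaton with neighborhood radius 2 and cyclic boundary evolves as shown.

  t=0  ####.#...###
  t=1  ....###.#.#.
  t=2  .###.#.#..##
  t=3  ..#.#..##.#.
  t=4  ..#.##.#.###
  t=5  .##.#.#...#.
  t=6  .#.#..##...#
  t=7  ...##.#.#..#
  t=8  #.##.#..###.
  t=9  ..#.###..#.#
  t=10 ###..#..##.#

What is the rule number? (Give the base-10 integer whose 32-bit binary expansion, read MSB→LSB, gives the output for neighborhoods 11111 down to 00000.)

89441131

  [31] ##### => .  t=0,i=0
  [30] ####. => .  t=0,i=2
  [29] ###.# => .  t=0,i=3
  [28] ###.. => .  t=4,i=11
  [27] ##.## => .  t=2,i=0
  [26] ##.#. => #  t=0,i=4
  [25] ##..# => .  t=4,i=0
  [24] ##... => #  t=6,i=8
  [23] #.### => .  t=2,i=1
  [22] #.##. => #  t=4,i=4
  [21] #.#.# => .  t=1,i=8
  [20] #.#.. => #  t=0,i=5
  [19] #..## => .  t=2,i=9
  [18] #..#. => #  t=4,i=1
  [17] #...# => .  t=0,i=7
  [16] #.... => .  t=1,i=0
  [15] .#### => #  t=0,i=10
  [14] .###. => #  t=1,i=5
  [13] .##.# => .  t=2,i=11
  [12] .##.. => .  t=6,i=7
  [11] .#.## => .  t=4,i=3
  [10] .#.#. => .  t=1,i=9
  [9] .#..# => #  t=2,i=8
  [8] .#... => #  t=0,i=6
  [7] ..### => .  t=0,i=9
  [6] ..##. => #  t=2,i=10
  [5] ..#.# => #  t=3,i=2
  [4] ..#.. => .  t=5,i=10
  [3] ...## => #  t=0,i=8
  [2] ...#. => .  t=3,i=1
  [1] ....# => #  t=1,i=2
  [0] ..... => #  t=1,i=1
  bits 00000101010101001100001101101011 = 89441131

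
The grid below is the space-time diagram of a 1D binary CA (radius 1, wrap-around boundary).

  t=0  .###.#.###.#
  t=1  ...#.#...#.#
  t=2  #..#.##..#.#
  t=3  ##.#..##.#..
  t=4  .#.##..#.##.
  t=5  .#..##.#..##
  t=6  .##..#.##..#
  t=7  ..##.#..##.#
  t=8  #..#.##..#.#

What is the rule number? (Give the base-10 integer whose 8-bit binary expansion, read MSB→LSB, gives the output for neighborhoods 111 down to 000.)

  nb ###: next=.  (t=0,i=2, bit7=0)
  nb ##.: next=#  (t=0,i=3, bit6=1)
  nb #.#: next=.  (t=0,i=0, bit5=0)
  nb #..: next=#  (t=1,i=0, bit4=1)
  nb .##: next=.  (t=0,i=1, bit3=0)
  nb .#.: next=#  (t=0,i=5, bit2=1)
  nb ..#: next=.  (t=1,i=2, bit1=0)
  nb ...: next=.  (t=1,i=1, bit0=0)
  bits 01010100 = 84

84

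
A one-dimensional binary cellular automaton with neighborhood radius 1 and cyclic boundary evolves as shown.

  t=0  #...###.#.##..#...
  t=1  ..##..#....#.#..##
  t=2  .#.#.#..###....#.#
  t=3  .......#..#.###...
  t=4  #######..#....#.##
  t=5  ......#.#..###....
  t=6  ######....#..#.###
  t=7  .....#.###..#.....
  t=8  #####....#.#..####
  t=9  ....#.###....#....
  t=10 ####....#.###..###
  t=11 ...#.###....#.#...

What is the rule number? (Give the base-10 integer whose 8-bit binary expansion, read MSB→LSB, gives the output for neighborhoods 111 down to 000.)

67

  nb ###: next=.  (t=0,i=5, bit7=0)
  nb ##.: next=#  (t=0,i=6, bit6=1)
  nb #.#: next=.  (t=0,i=7, bit5=0)
  nb #..: next=.  (t=0,i=1, bit4=0)
  nb .##: next=.  (t=0,i=4, bit3=0)
  nb .#.: next=.  (t=0,i=0, bit2=0)
  nb ..#: next=#  (t=0,i=3, bit1=1)
  nb ...: next=#  (t=0,i=2, bit0=1)
  bits 01000011 = 67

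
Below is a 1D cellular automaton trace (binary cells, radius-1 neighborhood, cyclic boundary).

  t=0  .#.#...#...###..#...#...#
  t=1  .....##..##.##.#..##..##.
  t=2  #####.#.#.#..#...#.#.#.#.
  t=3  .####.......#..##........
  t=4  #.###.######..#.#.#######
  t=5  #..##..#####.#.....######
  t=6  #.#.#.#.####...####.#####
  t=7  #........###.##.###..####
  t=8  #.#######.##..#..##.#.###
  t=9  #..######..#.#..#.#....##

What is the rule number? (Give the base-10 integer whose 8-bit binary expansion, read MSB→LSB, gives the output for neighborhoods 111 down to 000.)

  nb ###: next=#  (t=0,i=12, bit7=1)
  nb ##.: next=#  (t=0,i=13, bit6=1)
  nb #.#: next=.  (t=0,i=0, bit5=0)
  nb #..: next=.  (t=0,i=4, bit4=0)
  nb .##: next=.  (t=0,i=11, bit3=0)
  nb .#.: next=.  (t=0,i=1, bit2=0)
  nb ..#: next=#  (t=0,i=6, bit1=1)
  nb ...: next=#  (t=0,i=5, bit0=1)
  bits 11000011 = 195

195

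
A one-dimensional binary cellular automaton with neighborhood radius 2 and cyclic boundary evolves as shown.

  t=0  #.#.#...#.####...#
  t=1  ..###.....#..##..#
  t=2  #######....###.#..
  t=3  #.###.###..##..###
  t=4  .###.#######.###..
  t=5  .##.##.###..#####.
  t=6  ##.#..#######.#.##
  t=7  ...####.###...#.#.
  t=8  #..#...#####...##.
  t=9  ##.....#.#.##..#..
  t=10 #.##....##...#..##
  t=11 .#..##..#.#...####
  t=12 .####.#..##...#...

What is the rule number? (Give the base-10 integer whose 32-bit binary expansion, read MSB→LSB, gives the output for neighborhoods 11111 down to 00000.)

2612610752

  nb #####: next=#  (t=2,i=2, bit31=1)
  nb ####.: next=.  (t=0,i=12, bit30=0)
  nb ###.#: next=.  (t=2,i=13, bit29=0)
  nb ###..: next=#  (t=0,i=13, bit28=1)
  nb ##.##: next=#  (t=3,i=1, bit27=1)
  nb ##.#.: next=.  (t=0,i=1, bit26=0)
  nb ##..#: next=#  (t=1,i=15, bit25=1)
  nb ##...: next=#  (t=0,i=14, bit24=1)
  nb #.###: next=#  (t=0,i=10, bit23=1)
  nb #.##.: next=.  (t=5,i=4, bit22=0)
  nb #.#.#: next=#  (t=0,i=2, bit21=1)
  nb #.#..: next=#  (t=0,i=4, bit20=1)
  nb #..##: next=#  (t=1,i=1, bit19=1)
  nb #..#.: next=.  (t=1,i=16, bit18=0)
  nb #...#: next=.  (t=0,i=6, bit17=0)
  nb #....: next=#  (t=1,i=6, bit16=1)
  nb .####: next=.  (t=0,i=11, bit15=0)
  nb .###.: next=#  (t=1,i=3, bit14=1)
  nb .##.#: next=.  (t=0,i=0, bit13=0)
  nb .##..: next=.  (t=1,i=14, bit12=0)
  nb .#.##: next=.  (t=0,i=9, bit11=0)
  nb .#.#.: next=#  (t=0,i=3, bit10=1)
  nb .#..#: next=#  (t=1,i=0, bit9=1)
  nb .#...: next=.  (t=0,i=5, bit8=0)
  nb ..###: next=#  (t=1,i=2, bit7=1)
  nb ..##.: next=#  (t=0,i=17, bit6=1)
  nb ..#.#: next=.  (t=0,i=8, bit5=0)
  nb ..#..: next=.  (t=1,i=10, bit4=0)
  nb ...##: next=.  (t=0,i=16, bit3=0)
  nb ...#.: next=.  (t=0,i=7, bit2=0)
  nb ....#: next=.  (t=1,i=8, bit1=0)
  nb .....: next=.  (t=1,i=7, bit0=0)
  bits 10011011101110010100011011000000 = 2612610752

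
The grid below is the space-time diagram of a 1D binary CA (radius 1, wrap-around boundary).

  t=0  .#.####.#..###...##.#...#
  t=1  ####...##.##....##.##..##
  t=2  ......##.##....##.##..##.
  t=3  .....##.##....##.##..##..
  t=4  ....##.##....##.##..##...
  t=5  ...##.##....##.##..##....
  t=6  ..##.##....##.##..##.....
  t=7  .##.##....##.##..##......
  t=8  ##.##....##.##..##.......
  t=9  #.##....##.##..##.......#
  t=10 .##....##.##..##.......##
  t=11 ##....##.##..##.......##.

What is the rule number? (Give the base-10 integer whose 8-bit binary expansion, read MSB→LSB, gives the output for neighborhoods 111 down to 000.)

  ###|.  b7=0 t=0,i=4
  ##.|.  b6=0 t=0,i=6
  #.#|#  b5=1 t=0,i=0
  #..|.  b4=0 t=0,i=9
  .##|#  b3=1 t=0,i=3
  .#.|#  b2=1 t=0,i=1
  ..#|#  b1=1 t=0,i=10
  ...|.  b0=0 t=0,i=15
  bits 00101110 = 46

46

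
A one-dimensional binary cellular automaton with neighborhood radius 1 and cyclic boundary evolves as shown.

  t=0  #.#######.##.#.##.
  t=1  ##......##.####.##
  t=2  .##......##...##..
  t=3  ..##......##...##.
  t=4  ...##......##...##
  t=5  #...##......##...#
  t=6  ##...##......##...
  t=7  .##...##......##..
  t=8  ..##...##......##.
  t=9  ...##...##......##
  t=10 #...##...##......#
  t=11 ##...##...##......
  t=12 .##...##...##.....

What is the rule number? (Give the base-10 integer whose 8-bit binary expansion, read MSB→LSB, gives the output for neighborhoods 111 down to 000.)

  ### -> .   bit 7 = 0  t=0,i=3
  ##. -> #   bit 6 = 1  t=0,i=8
  #.# -> #   bit 5 = 1  t=0,i=1
  #.. -> #   bit 4 = 1  t=1,i=2
  .## -> .   bit 3 = 0  t=0,i=2
  .#. -> #   bit 2 = 1  t=0,i=0
  ..# -> .   bit 1 = 0  t=1,i=7
  ... -> .   bit 0 = 0  t=1,i=3
  bits 01110100 = 116

116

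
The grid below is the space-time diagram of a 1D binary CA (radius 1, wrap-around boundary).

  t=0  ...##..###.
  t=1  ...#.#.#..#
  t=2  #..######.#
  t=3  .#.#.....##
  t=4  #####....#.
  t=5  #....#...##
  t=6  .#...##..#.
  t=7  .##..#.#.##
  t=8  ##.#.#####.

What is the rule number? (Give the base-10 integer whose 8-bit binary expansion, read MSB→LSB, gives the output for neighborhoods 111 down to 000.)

60

  ### -> .   bit 7 = 0  t=0,i=8
  ##. -> .   bit 6 = 0  t=0,i=4
  #.# -> #   bit 5 = 1  t=1,i=4
  #.. -> #   bit 4 = 1  t=0,i=5
  .## -> #   bit 3 = 1  t=0,i=3
  .#. -> #   bit 2 = 1  t=1,i=3
  ..# -> .   bit 1 = 0  t=0,i=2
  ... -> .   bit 0 = 0  t=0,i=0
  bits 00111100 = 60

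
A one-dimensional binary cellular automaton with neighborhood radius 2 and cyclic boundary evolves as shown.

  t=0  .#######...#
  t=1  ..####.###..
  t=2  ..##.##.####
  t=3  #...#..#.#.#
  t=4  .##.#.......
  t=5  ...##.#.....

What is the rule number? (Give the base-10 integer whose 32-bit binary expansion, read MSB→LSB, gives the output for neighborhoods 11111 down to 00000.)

  ##### -> #   bit 31 = 1  t=0,i=3
  ####. -> .   bit 30 = 0  t=0,i=6
  ###.# -> #   bit 29 = 1  t=1,i=5
  ###.. -> #   bit 28 = 1  t=0,i=7
  ##.## -> #   bit 27 = 1  t=1,i=6
  ##.#. -> #   bit 26 = 1  t=4,i=3
  ##..# -> #   bit 25 = 1  t=2,i=0
  ##... -> #   bit 24 = 1  t=0,i=8
  #.### -> .   bit 23 = 0  t=0,i=1
  #.##. -> .   bit 22 = 0  t=2,i=5
  #.#.# -> .   bit 21 = 0  t=3,i=9
  #.#.. -> #   bit 20 = 1  t=4,i=4
  #..## -> .   bit 19 = 0  t=2,i=1
  #..#. -> .   bit 18 = 0  t=3,i=6
  #...# -> #   bit 17 = 1  t=0,i=9
  #.... -> #   bit 16 = 1  t=1,i=11
  .#### -> #   bit 15 = 1  t=0,i=2
  .###. -> #   bit 14 = 1  t=1,i=8
  .##.# -> .   bit 13 = 0  t=2,i=3
  .##.. -> .   bit 12 = 0  t=3,i=0
  .#.## -> .   bit 11 = 0  t=0,i=0
  .#.#. -> .   bit 10 = 0  t=3,i=8
  .#..# -> .   bit 9 = 0  t=3,i=5
  .#... -> .   bit 8 = 0  t=4,i=5
  ..### -> #   bit 7 = 1  t=1,i=2
  ..##. -> .   bit 6 = 0  t=2,i=2
  ..#.# -> .   bit 5 = 0  t=0,i=11
  ..#.. -> #   bit 4 = 1  t=3,i=4
  ...## -> .   bit 3 = 0  t=1,i=1
  ...#. -> .   bit 2 = 0  t=0,i=10
  ....# -> .   bit 1 = 0  t=1,i=0
  ..... -> .   bit 0 = 0  t=4,i=7
  bits 10111111000100111100000010010000 = 3205742736

3205742736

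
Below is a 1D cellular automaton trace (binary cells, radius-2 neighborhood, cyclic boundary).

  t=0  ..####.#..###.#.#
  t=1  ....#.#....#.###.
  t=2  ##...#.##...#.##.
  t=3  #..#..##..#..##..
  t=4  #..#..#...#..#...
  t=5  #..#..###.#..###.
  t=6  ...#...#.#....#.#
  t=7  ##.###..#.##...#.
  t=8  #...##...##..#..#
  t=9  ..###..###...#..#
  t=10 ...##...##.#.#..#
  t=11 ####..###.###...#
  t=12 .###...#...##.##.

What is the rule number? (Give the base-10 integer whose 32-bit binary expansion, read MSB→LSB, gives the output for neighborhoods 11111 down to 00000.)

3563277657

  nb #####: next=#  (t=11,i=1, bit31=1)
  nb ####.: next=#  (t=0,i=4, bit30=1)
  nb ###.#: next=.  (t=0,i=5, bit29=0)
  nb ###..: next=#  (t=1,i=15, bit28=1)
  nb ##.##: next=.  (t=2,i=16, bit27=0)
  nb ##.#.: next=#  (t=0,i=6, bit26=1)
  nb ##..#: next=.  (t=3,i=8, bit25=0)
  nb ##...: next=.  (t=1,i=16, bit24=0)
  nb #.###: next=.  (t=1,i=13, bit23=0)
  nb #.##.: next=#  (t=2,i=0, bit22=1)
  nb #.#.#: next=#  (t=0,i=14, bit21=1)
  nb #.#..: next=.  (t=0,i=7, bit20=0)
  nb #..##: next=.  (t=0,i=1, bit19=0)
  nb #..#.: next=.  (t=3,i=2, bit18=0)
  nb #...#: next=#  (t=2,i=3, bit17=1)
  nb #....: next=#  (t=1,i=0, bit16=1)
  nb .####: next=.  (t=0,i=3, bit15=0)
  nb .###.: next=#  (t=0,i=11, bit14=1)
  nb .##.#: next=.  (t=2,i=15, bit13=0)
  nb .##..: next=.  (t=2,i=1, bit12=0)
  nb .#.##: next=#  (t=1,i=12, bit11=1)
  nb .#.#.: next=#  (t=0,i=15, bit10=1)
  nb .#..#: next=.  (t=0,i=0, bit9=0)
  nb .#...: next=#  (t=1,i=7, bit8=1)
  nb ..###: next=.  (t=0,i=2, bit7=0)
  nb ..##.: next=#  (t=3,i=6, bit6=1)
  nb ..#.#: next=.  (t=1,i=4, bit5=0)
  nb ..#..: next=#  (t=3,i=0, bit4=1)
  nb ...##: next=#  (t=8,i=3, bit3=1)
  nb ...#.: next=.  (t=1,i=3, bit2=0)
  nb ....#: next=.  (t=1,i=2, bit1=0)
  nb .....: next=#  (t=1,i=1, bit0=1)
  bits 11010100011000110100110101011001 = 3563277657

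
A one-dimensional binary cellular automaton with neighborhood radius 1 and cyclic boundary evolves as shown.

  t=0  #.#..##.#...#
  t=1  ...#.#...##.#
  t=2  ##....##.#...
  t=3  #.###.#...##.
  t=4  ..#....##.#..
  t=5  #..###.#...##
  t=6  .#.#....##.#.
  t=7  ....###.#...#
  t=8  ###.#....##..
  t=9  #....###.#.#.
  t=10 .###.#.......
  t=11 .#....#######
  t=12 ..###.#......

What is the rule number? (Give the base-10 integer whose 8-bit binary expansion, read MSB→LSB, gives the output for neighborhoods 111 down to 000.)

  nb ###: next=.  (t=3,i=3, bit7=0)
  nb ##.: next=.  (t=0,i=0, bit6=0)
  nb #.#: next=.  (t=0,i=1, bit5=0)
  nb #..: next=#  (t=0,i=3, bit4=1)
  nb .##: next=#  (t=0,i=5, bit3=1)
  nb .#.: next=.  (t=0,i=2, bit2=0)
  nb ..#: next=.  (t=0,i=4, bit1=0)
  nb ...: next=#  (t=0,i=10, bit0=1)
  bits 00011001 = 25

25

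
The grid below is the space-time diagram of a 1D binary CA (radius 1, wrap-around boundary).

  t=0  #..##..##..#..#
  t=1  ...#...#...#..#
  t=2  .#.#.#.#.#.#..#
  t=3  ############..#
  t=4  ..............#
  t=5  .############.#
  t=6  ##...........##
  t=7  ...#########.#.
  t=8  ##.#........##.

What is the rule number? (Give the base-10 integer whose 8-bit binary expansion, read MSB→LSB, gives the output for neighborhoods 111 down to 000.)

  ### -> .   bit 7 = 0  t=3,i=0
  ##. -> .   bit 6 = 0  t=0,i=0
  #.# -> #   bit 5 = 1  t=2,i=0
  #.. -> .   bit 4 = 0  t=0,i=1
  .## -> #   bit 3 = 1  t=0,i=3
  .#. -> #   bit 2 = 1  t=0,i=11
  ..# -> .   bit 1 = 0  t=0,i=2
  ... -> #   bit 0 = 1  t=1,i=1
  bits 00101101 = 45

45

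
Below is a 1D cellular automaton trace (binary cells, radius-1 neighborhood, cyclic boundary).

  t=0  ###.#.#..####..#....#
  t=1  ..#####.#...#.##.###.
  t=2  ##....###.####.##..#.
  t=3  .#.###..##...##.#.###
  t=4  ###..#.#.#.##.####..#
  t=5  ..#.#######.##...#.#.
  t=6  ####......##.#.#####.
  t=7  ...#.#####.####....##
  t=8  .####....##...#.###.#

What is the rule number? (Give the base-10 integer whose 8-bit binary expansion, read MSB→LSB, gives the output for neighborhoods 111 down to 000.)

  [7] ### => .  t=0,i=0
  [6] ##. => #  t=0,i=2
  [5] #.# => #  t=0,i=3
  [4] #.. => .  t=0,i=7
  [3] .## => .  t=0,i=9
  [2] .#. => #  t=0,i=4
  [1] ..# => #  t=0,i=8
  [0] ... => #  t=0,i=17
  bits 01100111 = 103

103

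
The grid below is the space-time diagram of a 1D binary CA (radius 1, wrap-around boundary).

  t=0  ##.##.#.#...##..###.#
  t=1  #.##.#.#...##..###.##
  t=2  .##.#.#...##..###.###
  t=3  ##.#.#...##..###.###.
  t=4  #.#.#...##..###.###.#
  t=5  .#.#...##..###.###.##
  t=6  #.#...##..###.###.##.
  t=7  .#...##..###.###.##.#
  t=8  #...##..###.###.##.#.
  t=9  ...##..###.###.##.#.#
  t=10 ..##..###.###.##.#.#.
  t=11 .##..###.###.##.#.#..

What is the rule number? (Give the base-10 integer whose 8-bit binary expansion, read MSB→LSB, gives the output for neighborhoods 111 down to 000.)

  [7] ### => #  t=0,i=0
  [6] ##. => .  t=0,i=1
  [5] #.# => #  t=0,i=2
  [4] #.. => .  t=0,i=9
  [3] .## => #  t=0,i=3
  [2] .#. => .  t=0,i=6
  [1] ..# => #  t=0,i=11
  [0] ... => .  t=0,i=10
  bits 10101010 = 170

170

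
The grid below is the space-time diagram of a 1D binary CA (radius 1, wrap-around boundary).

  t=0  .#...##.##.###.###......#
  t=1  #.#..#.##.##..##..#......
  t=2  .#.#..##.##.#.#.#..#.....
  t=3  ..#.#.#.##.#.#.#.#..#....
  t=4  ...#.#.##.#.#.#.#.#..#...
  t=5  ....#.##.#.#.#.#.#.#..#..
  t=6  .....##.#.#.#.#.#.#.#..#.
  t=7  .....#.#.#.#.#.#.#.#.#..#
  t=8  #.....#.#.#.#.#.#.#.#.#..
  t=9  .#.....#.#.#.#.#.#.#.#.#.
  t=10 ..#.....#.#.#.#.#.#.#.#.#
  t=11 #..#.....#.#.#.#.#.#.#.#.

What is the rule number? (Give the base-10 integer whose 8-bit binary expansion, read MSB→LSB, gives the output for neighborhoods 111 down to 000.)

  ###|.  b7=0 t=0,i=12
  ##.|.  b6=0 t=0,i=6
  #.#|#  b5=1 t=0,i=0
  #..|#  b4=1 t=0,i=2
  .##|#  b3=1 t=0,i=5
  .#.|.  b2=0 t=0,i=1
  ..#|.  b1=0 t=0,i=4
  ...|.  b0=0 t=0,i=3
  bits 00111000 = 56

56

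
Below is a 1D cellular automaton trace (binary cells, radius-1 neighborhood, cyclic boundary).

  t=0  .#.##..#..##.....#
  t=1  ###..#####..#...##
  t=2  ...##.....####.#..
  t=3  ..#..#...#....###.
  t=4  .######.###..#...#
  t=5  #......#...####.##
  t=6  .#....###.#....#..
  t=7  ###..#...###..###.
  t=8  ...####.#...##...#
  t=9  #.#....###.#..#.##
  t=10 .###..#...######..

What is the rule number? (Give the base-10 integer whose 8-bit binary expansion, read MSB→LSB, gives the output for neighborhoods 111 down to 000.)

54

  [7] ### => .  t=1,i=0
  [6] ##. => .  t=0,i=4
  [5] #.# => #  t=0,i=0
  [4] #.. => #  t=0,i=5
  [3] .## => .  t=0,i=3
  [2] .#. => #  t=0,i=1
  [1] ..# => #  t=0,i=6
  [0] ... => .  t=0,i=13
  bits 00110110 = 54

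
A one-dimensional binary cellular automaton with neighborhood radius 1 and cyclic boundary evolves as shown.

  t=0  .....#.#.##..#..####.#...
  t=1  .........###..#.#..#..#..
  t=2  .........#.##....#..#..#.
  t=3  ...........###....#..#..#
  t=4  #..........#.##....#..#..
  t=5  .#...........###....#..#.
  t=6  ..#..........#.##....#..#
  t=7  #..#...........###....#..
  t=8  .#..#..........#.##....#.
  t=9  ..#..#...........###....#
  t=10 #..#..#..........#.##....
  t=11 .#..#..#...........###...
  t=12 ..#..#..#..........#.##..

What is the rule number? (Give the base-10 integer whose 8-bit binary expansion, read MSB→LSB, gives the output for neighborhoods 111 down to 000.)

  ###|.  b7=0 t=0,i=17
  ##.|#  b6=1 t=0,i=10
  #.#|.  b5=0 t=0,i=6
  #..|#  b4=1 t=0,i=11
  .##|#  b3=1 t=0,i=9
  .#.|.  b2=0 t=0,i=5
  ..#|.  b1=0 t=0,i=4
  ...|.  b0=0 t=0,i=0
  bits 01011000 = 88

88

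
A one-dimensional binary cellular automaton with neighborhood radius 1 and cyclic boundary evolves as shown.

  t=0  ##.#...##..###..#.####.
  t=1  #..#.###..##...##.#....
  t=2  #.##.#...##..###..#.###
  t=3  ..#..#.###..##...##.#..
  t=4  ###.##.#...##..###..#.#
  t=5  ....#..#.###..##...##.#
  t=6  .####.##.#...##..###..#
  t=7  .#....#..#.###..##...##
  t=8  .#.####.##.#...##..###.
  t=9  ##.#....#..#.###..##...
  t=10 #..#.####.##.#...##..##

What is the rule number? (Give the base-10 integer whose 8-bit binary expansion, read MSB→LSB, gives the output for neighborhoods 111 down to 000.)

15

  nb ###: next=.  (t=0,i=12, bit7=0)
  nb ##.: next=.  (t=0,i=1, bit6=0)
  nb #.#: next=.  (t=0,i=2, bit5=0)
  nb #..: next=.  (t=0,i=4, bit4=0)
  nb .##: next=#  (t=0,i=0, bit3=1)
  nb .#.: next=#  (t=0,i=3, bit2=1)
  nb ..#: next=#  (t=0,i=6, bit1=1)
  nb ...: next=#  (t=0,i=5, bit0=1)
  bits 00001111 = 15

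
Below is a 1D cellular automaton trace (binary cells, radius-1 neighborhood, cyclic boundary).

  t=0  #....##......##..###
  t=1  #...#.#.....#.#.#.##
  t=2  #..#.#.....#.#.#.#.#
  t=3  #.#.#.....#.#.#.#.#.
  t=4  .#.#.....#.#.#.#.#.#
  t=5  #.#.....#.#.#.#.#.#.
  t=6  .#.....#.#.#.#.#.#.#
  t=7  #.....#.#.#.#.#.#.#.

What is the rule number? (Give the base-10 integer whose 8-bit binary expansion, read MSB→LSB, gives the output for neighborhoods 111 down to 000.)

226

  nb ###: next=#  (t=0,i=18, bit7=1)
  nb ##.: next=#  (t=0,i=0, bit6=1)
  nb #.#: next=#  (t=1,i=5, bit5=1)
  nb #..: next=.  (t=0,i=1, bit4=0)
  nb .##: next=.  (t=0,i=5, bit3=0)
  nb .#.: next=.  (t=1,i=4, bit2=0)
  nb ..#: next=#  (t=0,i=4, bit1=1)
  nb ...: next=.  (t=0,i=2, bit0=0)
  bits 11100010 = 226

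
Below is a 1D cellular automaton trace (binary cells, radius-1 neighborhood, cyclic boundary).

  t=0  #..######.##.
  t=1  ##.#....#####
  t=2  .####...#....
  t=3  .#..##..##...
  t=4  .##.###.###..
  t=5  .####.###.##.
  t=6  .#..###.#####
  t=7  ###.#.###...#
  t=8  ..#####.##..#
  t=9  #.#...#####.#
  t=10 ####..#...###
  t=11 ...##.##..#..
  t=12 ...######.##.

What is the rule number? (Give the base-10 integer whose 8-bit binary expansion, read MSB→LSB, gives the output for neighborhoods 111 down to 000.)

  ### -> .   bit 7 = 0  t=0,i=4
  ##. -> #   bit 6 = 1  t=0,i=8
  #.# -> #   bit 5 = 1  t=0,i=9
  #.. -> #   bit 4 = 1  t=0,i=1
  .## -> #   bit 3 = 1  t=0,i=3
  .#. -> #   bit 2 = 1  t=0,i=0
  ..# -> .   bit 1 = 0  t=0,i=2
  ... -> .   bit 0 = 0  t=1,i=5
  bits 01111100 = 124

124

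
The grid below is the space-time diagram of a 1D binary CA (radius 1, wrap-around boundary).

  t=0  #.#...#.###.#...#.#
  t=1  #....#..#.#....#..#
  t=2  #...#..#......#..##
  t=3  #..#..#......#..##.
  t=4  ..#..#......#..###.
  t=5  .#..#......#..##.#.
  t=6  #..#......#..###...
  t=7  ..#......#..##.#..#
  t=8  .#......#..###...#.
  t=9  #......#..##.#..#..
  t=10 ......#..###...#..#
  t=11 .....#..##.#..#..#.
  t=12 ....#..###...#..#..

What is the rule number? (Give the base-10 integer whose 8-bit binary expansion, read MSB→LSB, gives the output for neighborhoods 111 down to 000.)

  ### -> .   bit 7 = 0  t=0,i=9
  ##. -> #   bit 6 = 1  t=0,i=0
  #.# -> .   bit 5 = 0  t=0,i=1
  #.. -> .   bit 4 = 0  t=0,i=3
  .## -> #   bit 3 = 1  t=0,i=8
  .#. -> .   bit 2 = 0  t=0,i=2
  ..# -> #   bit 1 = 1  t=0,i=5
  ... -> .   bit 0 = 0  t=0,i=4
  bits 01001010 = 74

74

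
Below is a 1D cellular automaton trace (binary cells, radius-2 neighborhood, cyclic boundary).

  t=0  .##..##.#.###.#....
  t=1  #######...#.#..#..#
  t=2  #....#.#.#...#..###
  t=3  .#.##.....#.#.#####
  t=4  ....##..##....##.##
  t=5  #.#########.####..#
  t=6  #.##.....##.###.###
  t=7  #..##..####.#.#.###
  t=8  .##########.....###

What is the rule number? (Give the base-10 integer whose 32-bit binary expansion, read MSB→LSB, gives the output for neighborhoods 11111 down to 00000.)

  #####|.  b31=0 t=1,i=1
  ####.|#  b30=1 t=1,i=5
  ###.#|#  b29=1 t=0,i=12
  ###..|.  b28=0 t=1,i=6
  ##.##|.  b27=0 t=4,i=16
  ##.#.|.  b26=0 t=0,i=7
  ##..#|#  b25=1 t=0,i=3
  ##...|#  b24=1 t=1,i=7
  #.###|#  b23=1 t=0,i=10
  #.##.|.  b22=0 t=3,i=3
  #.#.#|.  b21=0 t=0,i=8
  #.#..|.  b20=0 t=0,i=14
  #..##|#  b19=1 t=0,i=4
  #..#.|.  b18=0 t=1,i=14
  #...#|.  b17=0 t=1,i=8
  #....|.  b16=0 t=0,i=16
  .####|#  b15=1 t=1,i=0
  .###.|.  b14=0 t=0,i=11
  .##.#|#  b13=1 t=0,i=6
  .##..|#  b12=1 t=0,i=2
  .#.##|.  b11=0 t=0,i=9
  .#.#.|.  b10=0 t=1,i=11
  .#..#|#  b9=1 t=1,i=13
  .#...|#  b8=1 t=0,i=15
  ..###|#  b7=1 t=1,i=18
  ..##.|#  b6=1 t=0,i=1
  ..#.#|.  b5=0 t=1,i=10
  ..#..|.  b4=0 t=1,i=15
  ...##|#  b3=1 t=0,i=0
  ...#.|#  b2=1 t=1,i=9
  ....#|#  b1=1 t=0,i=18
  .....|.  b0=0 t=0,i=17
  bits 01100011100010001011001111001110 = 1669903310

1669903310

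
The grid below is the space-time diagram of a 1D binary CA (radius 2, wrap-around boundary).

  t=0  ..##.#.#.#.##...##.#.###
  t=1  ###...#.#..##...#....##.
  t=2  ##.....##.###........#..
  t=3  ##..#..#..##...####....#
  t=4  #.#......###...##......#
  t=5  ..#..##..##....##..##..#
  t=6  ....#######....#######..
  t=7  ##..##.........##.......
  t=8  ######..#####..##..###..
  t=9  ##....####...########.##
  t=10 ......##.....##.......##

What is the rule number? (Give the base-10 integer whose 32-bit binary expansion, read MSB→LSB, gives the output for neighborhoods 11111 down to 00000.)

47764673

  ##### -> .   bit 31 = 0  t=6,i=6
  ####. -> .   bit 30 = 0  t=3,i=17
  ###.# -> .   bit 29 = 0  t=9,i=20
  ###.. -> .   bit 28 = 0  t=0,i=23
  ##.## -> .   bit 27 = 0  t=1,i=23
  ##.#. -> .   bit 26 = 0  t=0,i=4
  ##..# -> #   bit 25 = 1  t=0,i=0
  ##... -> .   bit 24 = 0  t=0,i=13
  #.### -> #   bit 23 = 1  t=0,i=21
  #.##. -> #   bit 22 = 1  t=0,i=11
  #.#.# -> .   bit 21 = 0  t=0,i=5
  #.#.. -> #   bit 20 = 1  t=1,i=8
  #..## -> #   bit 19 = 1  t=0,i=1
  #..#. -> .   bit 18 = 0  t=3,i=3
  #...# -> .   bit 17 = 0  t=0,i=14
  #.... -> .   bit 16 = 0  t=1,i=18
  .#### -> #   bit 15 = 1  t=3,i=16
  .###. -> #   bit 14 = 1  t=0,i=22
  .##.# -> .   bit 13 = 0  t=0,i=3
  .##.. -> #   bit 12 = 1  t=0,i=12
  .#.## -> .   bit 11 = 0  t=0,i=10
  .#.#. -> #   bit 10 = 1  t=0,i=6
  .#..# -> .   bit 9 = 0  t=1,i=9
  .#... -> .   bit 8 = 0  t=1,i=17
  ..### -> #   bit 7 = 1  t=3,i=15
  ..##. -> #   bit 6 = 1  t=0,i=2
  ..#.# -> .   bit 5 = 0  t=1,i=6
  ..#.. -> .   bit 4 = 0  t=1,i=16
  ...## -> .   bit 3 = 0  t=0,i=15
  ...#. -> .   bit 2 = 0  t=1,i=5
  ....# -> .   bit 1 = 0  t=1,i=19
  ..... -> #   bit 0 = 1  t=2,i=4
  bits 00000010110110001101010011000001 = 47764673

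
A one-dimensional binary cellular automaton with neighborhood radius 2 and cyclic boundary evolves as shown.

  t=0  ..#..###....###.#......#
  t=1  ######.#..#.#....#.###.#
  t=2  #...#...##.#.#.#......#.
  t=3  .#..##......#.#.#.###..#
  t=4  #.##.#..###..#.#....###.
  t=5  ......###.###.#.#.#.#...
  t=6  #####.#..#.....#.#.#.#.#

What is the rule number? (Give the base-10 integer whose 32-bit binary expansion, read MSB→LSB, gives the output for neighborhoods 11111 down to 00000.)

1510774675

  nb #####: next=.  (t=1,i=1, bit31=0)
  nb ####.: next=#  (t=1,i=4, bit30=1)
  nb ###.#: next=.  (t=0,i=14, bit29=0)
  nb ###..: next=#  (t=0,i=7, bit28=1)
  nb ##.##: next=#  (t=1,i=22, bit27=1)
  nb ##.#.: next=.  (t=0,i=15, bit26=0)
  nb ##..#: next=#  (t=3,i=21, bit25=1)
  nb ##...: next=.  (t=0,i=8, bit24=0)
  nb #.###: next=.  (t=1,i=19, bit23=0)
  nb #.##.: next=.  (t=4,i=2, bit22=0)
  nb #.#.#: next=.  (t=2,i=11, bit21=0)
  nb #.#..: next=.  (t=0,i=16, bit20=0)
  nb #..##: next=#  (t=0,i=4, bit19=1)
  nb #..#.: next=#  (t=0,i=1, bit18=1)
  nb #...#: next=.  (t=2,i=2, bit17=0)
  nb #....: next=.  (t=0,i=9, bit16=0)
  nb .####: next=#  (t=1,i=0, bit15=1)
  nb .###.: next=.  (t=0,i=6, bit14=0)
  nb .##.#: next=.  (t=2,i=9, bit13=0)
  nb .##..: next=#  (t=3,i=5, bit12=1)
  nb .#.##: next=.  (t=1,i=18, bit11=0)
  nb .#.#.: next=#  (t=1,i=11, bit10=1)
  nb .#..#: next=#  (t=0,i=0, bit9=1)
  nb .#...: next=#  (t=0,i=17, bit8=1)
  nb ..###: next=#  (t=0,i=5, bit7=1)
  nb ..##.: next=.  (t=2,i=8, bit6=0)
  nb ..#.#: next=.  (t=1,i=10, bit5=0)
  nb ..#..: next=#  (t=0,i=2, bit4=1)
  nb ...##: next=.  (t=0,i=11, bit3=0)
  nb ...#.: next=.  (t=0,i=22, bit2=0)
  nb ....#: next=#  (t=0,i=10, bit1=1)
  nb .....: next=#  (t=0,i=19, bit0=1)
  bits 01011010000011001001011110010011 = 1510774675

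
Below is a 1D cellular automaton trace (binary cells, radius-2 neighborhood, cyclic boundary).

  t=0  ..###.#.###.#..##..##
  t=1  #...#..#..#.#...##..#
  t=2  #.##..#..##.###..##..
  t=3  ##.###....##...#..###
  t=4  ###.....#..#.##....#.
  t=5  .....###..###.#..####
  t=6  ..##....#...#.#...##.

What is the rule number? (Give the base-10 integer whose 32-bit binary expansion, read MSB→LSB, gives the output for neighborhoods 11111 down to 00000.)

1779874087

  ##### -> .   bit 31 = 0  t=3,i=20
  ####. -> #   bit 30 = 1  t=3,i=0
  ###.# -> #   bit 29 = 1  t=0,i=4
  ###.. -> .   bit 28 = 0  t=2,i=14
  ##.## -> #   bit 27 = 1  t=2,i=11
  ##.#. -> .   bit 26 = 0  t=0,i=5
  ##..# -> #   bit 25 = 1  t=0,i=0
  ##... -> .   bit 24 = 0  t=1,i=1
  #.### -> .   bit 23 = 0  t=0,i=8
  #.##. -> .   bit 22 = 0  t=2,i=2
  #.#.# -> .   bit 21 = 0  t=0,i=6
  #.#.. -> #   bit 20 = 1  t=0,i=12
  #..## -> .   bit 19 = 0  t=0,i=1
  #..#. -> #   bit 18 = 1  t=1,i=6
  #...# -> #   bit 17 = 1  t=1,i=2
  #.... -> .   bit 16 = 0  t=3,i=7
  .#### -> #   bit 15 = 1  t=3,i=19
  .###. -> .   bit 14 = 0  t=0,i=3
  .##.# -> #   bit 13 = 1  t=2,i=10
  .##.. -> #   bit 12 = 1  t=0,i=16
  .#.## -> #   bit 11 = 1  t=0,i=7
  .#.#. -> .   bit 10 = 0  t=1,i=11
  .#..# -> .   bit 9 = 0  t=0,i=13
  .#... -> #   bit 8 = 1  t=1,i=13
  ..### -> .   bit 7 = 0  t=0,i=2
  ..##. -> .   bit 6 = 0  t=0,i=15
  ..#.# -> #   bit 5 = 1  t=1,i=10
  ..#.. -> .   bit 4 = 0  t=1,i=4
  ...## -> .   bit 3 = 0  t=1,i=15
  ...#. -> #   bit 2 = 1  t=1,i=3
  ....# -> #   bit 1 = 1  t=3,i=8
  ..... -> #   bit 0 = 1  t=4,i=5
  bits 01101010000101101011100100100111 = 1779874087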